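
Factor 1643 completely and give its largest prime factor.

53

1643 = 31 · 53
53 is prime.
So 1643 = 31 · 53; the largest prime factor is 53.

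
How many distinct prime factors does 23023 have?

23023 = 7 · 3289
3289 = 11 · 299
299 = 13 · 23
23023 = 7 · 11 · 13 · 23, which has 4 distinct prime factors.

4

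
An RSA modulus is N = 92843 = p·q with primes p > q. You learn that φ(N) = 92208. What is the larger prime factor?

φ(n) = (p−1)(q−1) = n − (p+q) + 1, so p + q = 92843 − 92208 + 1 = 636.
p and q are the roots of t² − 636t + 92843 = 0.
Discriminant: 636² − 4·92843 = 404496 − 371372 = 33124; √33124 = 182.
q = (636 − 182)/2 = 227, p = (636 + 182)/2 = 409.
Check: 227 · 409 = 92843.

409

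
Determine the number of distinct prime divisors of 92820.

92820 = 2^2 · 23205
23205 = 3 · 7735
7735 = 5 · 1547
1547 = 7 · 221
221 = 13 · 17
92820 = 2^2 · 3 · 5 · 7 · 13 · 17, which has 6 distinct prime factors.

6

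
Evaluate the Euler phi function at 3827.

3696

Factor: 3827 = 43 · 89.
φ(3827) = (43−1) · (89−1) = 42 · 88 = 3696.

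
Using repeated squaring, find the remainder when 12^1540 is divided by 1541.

12^1 ≡ 12 (mod 1541)
12^2 ≡ 12^2 = 144 ≡ 144 (mod 1541)
12^4 ≡ 144^2 = 20736 ≡ 703 (mod 1541)
12^8 ≡ 703^2 = 494209 ≡ 1089 (mod 1541)
12^16 ≡ 1089^2 = 1185921 ≡ 892 (mod 1541)
12^32 ≡ 892^2 = 795664 ≡ 508 (mod 1541)
12^64 ≡ 508^2 = 258064 ≡ 717 (mod 1541)
12^128 ≡ 717^2 = 514089 ≡ 936 (mod 1541)
12^256 ≡ 936^2 = 876096 ≡ 808 (mod 1541)
12^512 ≡ 808^2 = 652864 ≡ 1021 (mod 1541)
12^1024 ≡ 1021^2 = 1042441 ≡ 725 (mod 1541)
1540 = 1024 + 512 + 4 in binary powers of 2.
So 12^1540 ≡ 725 · 1021 · 703 ≡ 967 (mod 1541).
Since 967 ≠ 1, base 12 is a Fermat witness: 1541 is composite.

967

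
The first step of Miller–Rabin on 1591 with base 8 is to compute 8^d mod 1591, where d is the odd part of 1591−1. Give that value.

290

1591 − 1 = 1590 = 2^1 · 795, so d = 795.
8^1 ≡ 8 (mod 1591)
8^2 ≡ 8^2 = 64 ≡ 64 (mod 1591)
8^4 ≡ 64^2 = 4096 ≡ 914 (mod 1591)
8^8 ≡ 914^2 = 835396 ≡ 121 (mod 1591)
8^16 ≡ 121^2 = 14641 ≡ 322 (mod 1591)
8^32 ≡ 322^2 = 103684 ≡ 269 (mod 1591)
8^64 ≡ 269^2 = 72361 ≡ 766 (mod 1591)
8^128 ≡ 766^2 = 586756 ≡ 1268 (mod 1591)
8^256 ≡ 1268^2 = 1607824 ≡ 914 (mod 1591)
8^512 ≡ 914^2 = 835396 ≡ 121 (mod 1591)
795 = 512 + 256 + 16 + 8 + 2 + 1 in binary powers of 2.
So 8^795 ≡ 121 · 914 · 322 · 121 · 64 · 8 ≡ 290 (mod 1591).
Squaring chain: 290; never reaches −1, so base 8 is a Miller–Rabin witness that 1591 is composite.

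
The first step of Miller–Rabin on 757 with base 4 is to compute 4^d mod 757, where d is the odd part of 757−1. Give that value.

756

757 − 1 = 756 = 2^2 · 189, so d = 189.
4^1 ≡ 4 (mod 757)
4^2 ≡ 4^2 = 16 ≡ 16 (mod 757)
4^4 ≡ 16^2 = 256 ≡ 256 (mod 757)
4^8 ≡ 256^2 = 65536 ≡ 434 (mod 757)
4^16 ≡ 434^2 = 188356 ≡ 620 (mod 757)
4^32 ≡ 620^2 = 384400 ≡ 601 (mod 757)
4^64 ≡ 601^2 = 361201 ≡ 112 (mod 757)
4^128 ≡ 112^2 = 12544 ≡ 432 (mod 757)
189 = 128 + 32 + 16 + 8 + 4 + 1 in binary powers of 2.
So 4^189 ≡ 432 · 601 · 620 · 434 · 256 · 4 ≡ 756 (mod 757).
Since 4^d ≡ 756 (mod 757), base 4 does not prove 757 composite.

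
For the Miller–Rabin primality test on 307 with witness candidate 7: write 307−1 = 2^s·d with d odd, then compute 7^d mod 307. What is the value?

1

307 − 1 = 306 = 2^1 · 153, so d = 153.
7^1 ≡ 7 (mod 307)
7^2 ≡ 7^2 = 49 ≡ 49 (mod 307)
7^4 ≡ 49^2 = 2401 ≡ 252 (mod 307)
7^8 ≡ 252^2 = 63504 ≡ 262 (mod 307)
7^16 ≡ 262^2 = 68644 ≡ 183 (mod 307)
7^32 ≡ 183^2 = 33489 ≡ 26 (mod 307)
7^64 ≡ 26^2 = 676 ≡ 62 (mod 307)
7^128 ≡ 62^2 = 3844 ≡ 160 (mod 307)
153 = 128 + 16 + 8 + 1 in binary powers of 2.
So 7^153 ≡ 160 · 183 · 262 · 7 ≡ 1 (mod 307).
Since 7^d ≡ 1 (mod 307), base 7 does not prove 307 composite.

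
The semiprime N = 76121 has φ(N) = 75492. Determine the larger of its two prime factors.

467

φ(n) = (p−1)(q−1) = n − (p+q) + 1, so p + q = 76121 − 75492 + 1 = 630.
p and q are the roots of t² − 630t + 76121 = 0.
Discriminant: 630² − 4·76121 = 396900 − 304484 = 92416; √92416 = 304.
q = (630 − 304)/2 = 163, p = (630 + 304)/2 = 467.
Check: 163 · 467 = 76121.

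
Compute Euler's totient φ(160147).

145152

Factor: 160147 = 13 · 97 · 127.
φ(160147) = (13−1) · (97−1) · (127−1) = 12 · 96 · 126 = 145152.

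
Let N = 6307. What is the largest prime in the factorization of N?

6307 = 7 · 901
901 = 17 · 53
53 is prime.
So 6307 = 7 · 17 · 53; the largest prime factor is 53.

53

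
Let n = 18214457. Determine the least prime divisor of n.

53

18214457 is odd.
Digit sum 32, not divisible by 3.
Ends in 7: not divisible by 5.
7: 18214457 = 7·2602065 + 2
11: 18214457 = 11·1655859 + 8
13: 18214457 = 13·1401112 + 1
17: 18214457 = 17·1071438 + 11
19: 18214457 = 19·958655 + 12
23: 18214457 = 23·791932 + 21
29: 18214457 = 29·628084 + 21
31: 18214457 = 31·587563 + 4
37: 18214457 = 37·492282 + 23
41: 18214457 = 41·444255 + 2
43: 18214457 = 43·423592 + 1
47: 18214457 = 47·387541 + 30
53: 18214457 = 53·343669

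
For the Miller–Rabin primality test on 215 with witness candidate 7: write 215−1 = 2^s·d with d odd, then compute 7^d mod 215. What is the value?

123

215 − 1 = 214 = 2^1 · 107, so d = 107.
7^1 ≡ 7 (mod 215)
7^2 ≡ 7^2 = 49 ≡ 49 (mod 215)
7^4 ≡ 49^2 = 2401 ≡ 36 (mod 215)
7^8 ≡ 36^2 = 1296 ≡ 6 (mod 215)
7^16 ≡ 6^2 = 36 ≡ 36 (mod 215)
7^32 ≡ 36^2 = 1296 ≡ 6 (mod 215)
7^64 ≡ 6^2 = 36 ≡ 36 (mod 215)
107 = 64 + 32 + 8 + 2 + 1 in binary powers of 2.
So 7^107 ≡ 36 · 6 · 6 · 49 · 7 ≡ 123 (mod 215).
Squaring chain: 123; never reaches −1, so base 7 is a Miller–Rabin witness that 215 is composite.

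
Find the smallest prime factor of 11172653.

11172653 is odd.
Digit sum 26, not divisible by 3.
Ends in 3: not divisible by 5.
7: 11172653 = 7·1596093 + 2
11: 11172653 = 11·1015695 + 8
13: 11172653 = 13·859434 + 11
17: 11172653 = 17·657214 + 15
19: 11172653 = 19·588034 + 7
23: 11172653 = 23·485767 + 12
29: 11172653 = 29·385263 + 26
31: 11172653 = 31·360408 + 5
37: 11172653 = 37·301963 + 22
41: 11172653 = 41·272503 + 30
43: 11172653 = 43·259829 + 6
47: 11172653 = 47·237716 + 1
53: 11172653 = 53·210804 + 41
59: 11172653 = 59·189367

59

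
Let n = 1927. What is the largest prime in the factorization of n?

47

1927 = 41 · 47
47 is prime.
So 1927 = 41 · 47; the largest prime factor is 47.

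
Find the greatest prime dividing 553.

79

553 = 7 · 79
79 is prime.
So 553 = 7 · 79; the largest prime factor is 79.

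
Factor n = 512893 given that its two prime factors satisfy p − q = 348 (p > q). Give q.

Since p = q + 348, we have 512893 = q(q + 348), so q² + 348q − 512893 = 0.
Discriminant: 348² + 4·512893 = 121104 + 2051572 = 2172676; √2172676 = 1474.
q = (−348 + 1474)/2 = 563, and p = q + 348 = 911.
Check: 563 · 911 = 512893.

563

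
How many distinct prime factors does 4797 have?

4797 = 3^2 · 533
533 = 13 · 41
4797 = 3^2 · 13 · 41, which has 3 distinct prime factors.

3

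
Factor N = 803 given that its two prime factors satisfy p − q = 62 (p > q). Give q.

11

Since p = q + 62, we have 803 = q(q + 62), so q² + 62q − 803 = 0.
Discriminant: 62² + 4·803 = 3844 + 3212 = 7056; √7056 = 84.
q = (−62 + 84)/2 = 11, and p = q + 62 = 73.
Check: 11 · 73 = 803.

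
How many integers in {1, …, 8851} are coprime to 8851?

8632

Factor: 8851 = 53 · 167.
φ(8851) = (53−1) · (167−1) = 52 · 166 = 8632.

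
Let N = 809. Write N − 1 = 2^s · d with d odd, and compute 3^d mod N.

239

809 − 1 = 808 = 2^3 · 101, so d = 101.
3^1 ≡ 3 (mod 809)
3^2 ≡ 3^2 = 9 ≡ 9 (mod 809)
3^4 ≡ 9^2 = 81 ≡ 81 (mod 809)
3^8 ≡ 81^2 = 6561 ≡ 89 (mod 809)
3^16 ≡ 89^2 = 7921 ≡ 640 (mod 809)
3^32 ≡ 640^2 = 409600 ≡ 246 (mod 809)
3^64 ≡ 246^2 = 60516 ≡ 650 (mod 809)
101 = 64 + 32 + 4 + 1 in binary powers of 2.
So 3^101 ≡ 650 · 246 · 81 · 3 ≡ 239 (mod 809).
Squaring chain: 239 → 491 → 808; reaches −1, so base 3 does not prove 809 composite.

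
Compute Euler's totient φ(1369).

Factor: 1369 = 37^2.
φ(1369) = 37^1·(37−1) = 1332.

1332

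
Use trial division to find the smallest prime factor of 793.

793 is odd.
Digit sum 19, not divisible by 3.
Ends in 3: not divisible by 5.
7: 793 = 7·113 + 2
11: 793 = 11·72 + 1
13: 793 = 13·61

13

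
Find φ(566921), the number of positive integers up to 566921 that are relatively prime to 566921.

539392

Factor: 566921 = 29 · 113 · 173.
φ(566921) = (29−1) · (113−1) · (173−1) = 28 · 112 · 172 = 539392.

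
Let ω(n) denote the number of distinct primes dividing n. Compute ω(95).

95 = 5 · 19
95 = 5 · 19, which has 2 distinct prime factors.

2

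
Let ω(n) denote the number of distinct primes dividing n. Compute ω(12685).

3

12685 = 5 · 2537
2537 = 43 · 59
12685 = 5 · 43 · 59, which has 3 distinct prime factors.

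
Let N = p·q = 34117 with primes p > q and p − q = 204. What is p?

Since p = q + 204, we have 34117 = q(q + 204), so q² + 204q − 34117 = 0.
Discriminant: 204² + 4·34117 = 41616 + 136468 = 178084; √178084 = 422.
q = (−204 + 422)/2 = 109, and p = q + 204 = 313.
Check: 109 · 313 = 34117.

313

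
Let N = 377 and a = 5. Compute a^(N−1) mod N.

326

5^1 ≡ 5 (mod 377)
5^2 ≡ 5^2 = 25 ≡ 25 (mod 377)
5^4 ≡ 25^2 = 625 ≡ 248 (mod 377)
5^8 ≡ 248^2 = 61504 ≡ 53 (mod 377)
5^16 ≡ 53^2 = 2809 ≡ 170 (mod 377)
5^32 ≡ 170^2 = 28900 ≡ 248 (mod 377)
5^64 ≡ 248^2 = 61504 ≡ 53 (mod 377)
5^128 ≡ 53^2 = 2809 ≡ 170 (mod 377)
5^256 ≡ 170^2 = 28900 ≡ 248 (mod 377)
376 = 256 + 64 + 32 + 16 + 8 in binary powers of 2.
So 5^376 ≡ 248 · 53 · 248 · 170 · 53 ≡ 326 (mod 377).
Since 326 ≠ 1, base 5 is a Fermat witness: 377 is composite.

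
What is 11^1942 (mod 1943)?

11^1 ≡ 11 (mod 1943)
11^2 ≡ 11^2 = 121 ≡ 121 (mod 1943)
11^4 ≡ 121^2 = 14641 ≡ 1040 (mod 1943)
11^8 ≡ 1040^2 = 1081600 ≡ 1292 (mod 1943)
11^16 ≡ 1292^2 = 1669264 ≡ 227 (mod 1943)
11^32 ≡ 227^2 = 51529 ≡ 1011 (mod 1943)
11^64 ≡ 1011^2 = 1022121 ≡ 103 (mod 1943)
11^128 ≡ 103^2 = 10609 ≡ 894 (mod 1943)
11^256 ≡ 894^2 = 799236 ≡ 663 (mod 1943)
11^512 ≡ 663^2 = 439569 ≡ 451 (mod 1943)
11^1024 ≡ 451^2 = 203401 ≡ 1329 (mod 1943)
1942 = 1024 + 512 + 256 + 128 + 16 + 4 + 2 in binary powers of 2.
So 11^1942 ≡ 1329 · 451 · 663 · 894 · 227 · 1040 · 121 ≡ 138 (mod 1943).
Since 138 ≠ 1, base 11 is a Fermat witness: 1943 is composite.

138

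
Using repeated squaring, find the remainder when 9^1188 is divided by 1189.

575

9^1 ≡ 9 (mod 1189)
9^2 ≡ 9^2 = 81 ≡ 81 (mod 1189)
9^4 ≡ 81^2 = 6561 ≡ 616 (mod 1189)
9^8 ≡ 616^2 = 379456 ≡ 165 (mod 1189)
9^16 ≡ 165^2 = 27225 ≡ 1067 (mod 1189)
9^32 ≡ 1067^2 = 1138489 ≡ 616 (mod 1189)
9^64 ≡ 616^2 = 379456 ≡ 165 (mod 1189)
9^128 ≡ 165^2 = 27225 ≡ 1067 (mod 1189)
9^256 ≡ 1067^2 = 1138489 ≡ 616 (mod 1189)
9^512 ≡ 616^2 = 379456 ≡ 165 (mod 1189)
9^1024 ≡ 165^2 = 27225 ≡ 1067 (mod 1189)
1188 = 1024 + 128 + 32 + 4 in binary powers of 2.
So 9^1188 ≡ 1067 · 1067 · 616 · 616 ≡ 575 (mod 1189).
Since 575 ≠ 1, base 9 is a Fermat witness: 1189 is composite.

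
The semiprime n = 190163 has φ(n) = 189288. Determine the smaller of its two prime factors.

397

φ(n) = (p−1)(q−1) = n − (p+q) + 1, so p + q = 190163 − 189288 + 1 = 876.
p and q are the roots of t² − 876t + 190163 = 0.
Discriminant: 876² − 4·190163 = 767376 − 760652 = 6724; √6724 = 82.
q = (876 − 82)/2 = 397, p = (876 + 82)/2 = 479.
Check: 397 · 479 = 190163.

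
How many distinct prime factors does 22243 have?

3

22243 = 13 · 1711
1711 = 29 · 59
22243 = 13 · 29 · 59, which has 3 distinct prime factors.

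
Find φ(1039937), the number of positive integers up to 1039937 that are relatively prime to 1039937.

Factor: 1039937 = 71 · 97 · 151.
φ(1039937) = (71−1) · (97−1) · (151−1) = 70 · 96 · 150 = 1008000.

1008000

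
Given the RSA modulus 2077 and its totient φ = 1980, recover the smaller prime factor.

31

φ(n) = (p−1)(q−1) = n − (p+q) + 1, so p + q = 2077 − 1980 + 1 = 98.
p and q are the roots of t² − 98t + 2077 = 0.
Discriminant: 98² − 4·2077 = 9604 − 8308 = 1296; √1296 = 36.
q = (98 − 36)/2 = 31, p = (98 + 36)/2 = 67.
Check: 31 · 67 = 2077.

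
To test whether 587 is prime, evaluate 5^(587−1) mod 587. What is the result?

5^1 ≡ 5 (mod 587)
5^2 ≡ 5^2 = 25 ≡ 25 (mod 587)
5^4 ≡ 25^2 = 625 ≡ 38 (mod 587)
5^8 ≡ 38^2 = 1444 ≡ 270 (mod 587)
5^16 ≡ 270^2 = 72900 ≡ 112 (mod 587)
5^32 ≡ 112^2 = 12544 ≡ 217 (mod 587)
5^64 ≡ 217^2 = 47089 ≡ 129 (mod 587)
5^128 ≡ 129^2 = 16641 ≡ 205 (mod 587)
5^256 ≡ 205^2 = 42025 ≡ 348 (mod 587)
5^512 ≡ 348^2 = 121104 ≡ 182 (mod 587)
586 = 512 + 64 + 8 + 2 in binary powers of 2.
So 5^586 ≡ 182 · 129 · 270 · 25 ≡ 1 (mod 587).
Since the result is 1, base 5 gives no evidence that 587 is composite.

1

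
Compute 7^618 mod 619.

7^1 ≡ 7 (mod 619)
7^2 ≡ 7^2 = 49 ≡ 49 (mod 619)
7^4 ≡ 49^2 = 2401 ≡ 544 (mod 619)
7^8 ≡ 544^2 = 295936 ≡ 54 (mod 619)
7^16 ≡ 54^2 = 2916 ≡ 440 (mod 619)
7^32 ≡ 440^2 = 193600 ≡ 472 (mod 619)
7^64 ≡ 472^2 = 222784 ≡ 563 (mod 619)
7^128 ≡ 563^2 = 316969 ≡ 41 (mod 619)
7^256 ≡ 41^2 = 1681 ≡ 443 (mod 619)
7^512 ≡ 443^2 = 196249 ≡ 26 (mod 619)
618 = 512 + 64 + 32 + 8 + 2 in binary powers of 2.
So 7^618 ≡ 26 · 563 · 472 · 54 · 49 ≡ 1 (mod 619).
Since the result is 1, base 7 gives no evidence that 619 is composite.

1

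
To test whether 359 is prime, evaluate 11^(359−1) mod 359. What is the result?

11^1 ≡ 11 (mod 359)
11^2 ≡ 11^2 = 121 ≡ 121 (mod 359)
11^4 ≡ 121^2 = 14641 ≡ 281 (mod 359)
11^8 ≡ 281^2 = 78961 ≡ 340 (mod 359)
11^16 ≡ 340^2 = 115600 ≡ 2 (mod 359)
11^32 ≡ 2^2 = 4 ≡ 4 (mod 359)
11^64 ≡ 4^2 = 16 ≡ 16 (mod 359)
11^128 ≡ 16^2 = 256 ≡ 256 (mod 359)
11^256 ≡ 256^2 = 65536 ≡ 198 (mod 359)
358 = 256 + 64 + 32 + 4 + 2 in binary powers of 2.
So 11^358 ≡ 198 · 16 · 4 · 281 · 121 ≡ 1 (mod 359).
Since the result is 1, base 11 gives no evidence that 359 is composite.

1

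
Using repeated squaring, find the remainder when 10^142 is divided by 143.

133

10^1 ≡ 10 (mod 143)
10^2 ≡ 10^2 = 100 ≡ 100 (mod 143)
10^4 ≡ 100^2 = 10000 ≡ 133 (mod 143)
10^8 ≡ 133^2 = 17689 ≡ 100 (mod 143)
10^16 ≡ 100^2 = 10000 ≡ 133 (mod 143)
10^32 ≡ 133^2 = 17689 ≡ 100 (mod 143)
10^64 ≡ 100^2 = 10000 ≡ 133 (mod 143)
10^128 ≡ 133^2 = 17689 ≡ 100 (mod 143)
142 = 128 + 8 + 4 + 2 in binary powers of 2.
So 10^142 ≡ 100 · 100 · 133 · 100 ≡ 133 (mod 143).
Since 133 ≠ 1, base 10 is a Fermat witness: 143 is composite.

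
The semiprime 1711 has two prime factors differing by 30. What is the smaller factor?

Since p = q + 30, we have 1711 = q(q + 30), so q² + 30q − 1711 = 0.
Discriminant: 30² + 4·1711 = 900 + 6844 = 7744; √7744 = 88.
q = (−30 + 88)/2 = 29, and p = q + 30 = 59.
Check: 29 · 59 = 1711.

29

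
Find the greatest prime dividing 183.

61

183 = 3 · 61
61 is prime.
So 183 = 3 · 61; the largest prime factor is 61.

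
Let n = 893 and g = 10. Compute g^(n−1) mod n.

332

10^1 ≡ 10 (mod 893)
10^2 ≡ 10^2 = 100 ≡ 100 (mod 893)
10^4 ≡ 100^2 = 10000 ≡ 177 (mod 893)
10^8 ≡ 177^2 = 31329 ≡ 74 (mod 893)
10^16 ≡ 74^2 = 5476 ≡ 118 (mod 893)
10^32 ≡ 118^2 = 13924 ≡ 529 (mod 893)
10^64 ≡ 529^2 = 279841 ≡ 332 (mod 893)
10^128 ≡ 332^2 = 110224 ≡ 385 (mod 893)
10^256 ≡ 385^2 = 148225 ≡ 880 (mod 893)
10^512 ≡ 880^2 = 774400 ≡ 169 (mod 893)
892 = 512 + 256 + 64 + 32 + 16 + 8 + 4 in binary powers of 2.
So 10^892 ≡ 169 · 880 · 332 · 529 · 118 · 74 · 177 ≡ 332 (mod 893).
Since 332 ≠ 1, base 10 is a Fermat witness: 893 is composite.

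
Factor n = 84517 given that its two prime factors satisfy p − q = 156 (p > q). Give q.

Since p = q + 156, we have 84517 = q(q + 156), so q² + 156q − 84517 = 0.
Discriminant: 156² + 4·84517 = 24336 + 338068 = 362404; √362404 = 602.
q = (−156 + 602)/2 = 223, and p = q + 156 = 379.
Check: 223 · 379 = 84517.

223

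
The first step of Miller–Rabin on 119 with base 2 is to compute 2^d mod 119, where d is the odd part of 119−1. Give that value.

25

119 − 1 = 118 = 2^1 · 59, so d = 59.
2^1 ≡ 2 (mod 119)
2^2 ≡ 2^2 = 4 ≡ 4 (mod 119)
2^4 ≡ 4^2 = 16 ≡ 16 (mod 119)
2^8 ≡ 16^2 = 256 ≡ 18 (mod 119)
2^16 ≡ 18^2 = 324 ≡ 86 (mod 119)
2^32 ≡ 86^2 = 7396 ≡ 18 (mod 119)
59 = 32 + 16 + 8 + 2 + 1 in binary powers of 2.
So 2^59 ≡ 18 · 86 · 18 · 4 · 2 ≡ 25 (mod 119).
Squaring chain: 25; never reaches −1, so base 2 is a Miller–Rabin witness that 119 is composite.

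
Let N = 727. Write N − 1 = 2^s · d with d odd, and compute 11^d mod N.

726

727 − 1 = 726 = 2^1 · 363, so d = 363.
11^1 ≡ 11 (mod 727)
11^2 ≡ 11^2 = 121 ≡ 121 (mod 727)
11^4 ≡ 121^2 = 14641 ≡ 101 (mod 727)
11^8 ≡ 101^2 = 10201 ≡ 23 (mod 727)
11^16 ≡ 23^2 = 529 ≡ 529 (mod 727)
11^32 ≡ 529^2 = 279841 ≡ 673 (mod 727)
11^64 ≡ 673^2 = 452929 ≡ 8 (mod 727)
11^128 ≡ 8^2 = 64 ≡ 64 (mod 727)
11^256 ≡ 64^2 = 4096 ≡ 461 (mod 727)
363 = 256 + 64 + 32 + 8 + 2 + 1 in binary powers of 2.
So 11^363 ≡ 461 · 8 · 673 · 23 · 121 · 11 ≡ 726 (mod 727).
Since 11^d ≡ 726 (mod 727), base 11 does not prove 727 composite.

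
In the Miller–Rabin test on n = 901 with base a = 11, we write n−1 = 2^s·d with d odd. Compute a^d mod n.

901 − 1 = 900 = 2^2 · 225, so d = 225.
11^1 ≡ 11 (mod 901)
11^2 ≡ 11^2 = 121 ≡ 121 (mod 901)
11^4 ≡ 121^2 = 14641 ≡ 225 (mod 901)
11^8 ≡ 225^2 = 50625 ≡ 169 (mod 901)
11^16 ≡ 169^2 = 28561 ≡ 630 (mod 901)
11^32 ≡ 630^2 = 396900 ≡ 460 (mod 901)
11^64 ≡ 460^2 = 211600 ≡ 766 (mod 901)
11^128 ≡ 766^2 = 586756 ≡ 205 (mod 901)
225 = 128 + 64 + 32 + 1 in binary powers of 2.
So 11^225 ≡ 205 · 766 · 460 · 11 ≡ 623 (mod 901).
Squaring chain: 623 → 699; never reaches −1, so base 11 is a Miller–Rabin witness that 901 is composite.

623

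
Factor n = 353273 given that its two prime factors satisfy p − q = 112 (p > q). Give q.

541

Since p = q + 112, we have 353273 = q(q + 112), so q² + 112q − 353273 = 0.
Discriminant: 112² + 4·353273 = 12544 + 1413092 = 1425636; √1425636 = 1194.
q = (−112 + 1194)/2 = 541, and p = q + 112 = 653.
Check: 541 · 653 = 353273.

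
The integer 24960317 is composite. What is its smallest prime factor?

89

24960317 is odd.
Digit sum 32, not divisible by 3.
Ends in 7: not divisible by 5.
7: 24960317 = 7·3565759 + 4
11: 24960317 = 11·2269119 + 8
13: 24960317 = 13·1920024 + 5
17: 24960317 = 17·1468253 + 16
19: 24960317 = 19·1313700 + 17
23: 24960317 = 23·1085231 + 4
29: 24960317 = 29·860700 + 17
31: 24960317 = 31·805171 + 16
37: 24960317 = 37·674603 + 6
41: 24960317 = 41·608788 + 9
43: 24960317 = 43·580472 + 21
47: 24960317 = 47·531070 + 27
53: 24960317 = 53·470949 + 20
59: 24960317 = 59·423056 + 13
61: 24960317 = 61·409185 + 32
67: 24960317 = 67·372542 + 3
71: 24960317 = 71·351553 + 54
73: 24960317 = 73·341922 + 11
79: 24960317 = 79·315953 + 30
83: 24960317 = 83·300726 + 59
89: 24960317 = 89·280453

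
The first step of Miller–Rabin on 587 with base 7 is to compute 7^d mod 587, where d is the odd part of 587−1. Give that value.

1

587 − 1 = 586 = 2^1 · 293, so d = 293.
7^1 ≡ 7 (mod 587)
7^2 ≡ 7^2 = 49 ≡ 49 (mod 587)
7^4 ≡ 49^2 = 2401 ≡ 53 (mod 587)
7^8 ≡ 53^2 = 2809 ≡ 461 (mod 587)
7^16 ≡ 461^2 = 212521 ≡ 27 (mod 587)
7^32 ≡ 27^2 = 729 ≡ 142 (mod 587)
7^64 ≡ 142^2 = 20164 ≡ 206 (mod 587)
7^128 ≡ 206^2 = 42436 ≡ 172 (mod 587)
7^256 ≡ 172^2 = 29584 ≡ 234 (mod 587)
293 = 256 + 32 + 4 + 1 in binary powers of 2.
So 7^293 ≡ 234 · 142 · 53 · 7 ≡ 1 (mod 587).
Since 7^d ≡ 1 (mod 587), base 7 does not prove 587 composite.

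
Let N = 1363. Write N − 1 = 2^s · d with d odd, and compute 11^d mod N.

872

1363 − 1 = 1362 = 2^1 · 681, so d = 681.
11^1 ≡ 11 (mod 1363)
11^2 ≡ 11^2 = 121 ≡ 121 (mod 1363)
11^4 ≡ 121^2 = 14641 ≡ 1011 (mod 1363)
11^8 ≡ 1011^2 = 1022121 ≡ 1234 (mod 1363)
11^16 ≡ 1234^2 = 1522756 ≡ 285 (mod 1363)
11^32 ≡ 285^2 = 81225 ≡ 808 (mod 1363)
11^64 ≡ 808^2 = 652864 ≡ 1350 (mod 1363)
11^128 ≡ 1350^2 = 1822500 ≡ 169 (mod 1363)
11^256 ≡ 169^2 = 28561 ≡ 1301 (mod 1363)
11^512 ≡ 1301^2 = 1692601 ≡ 1118 (mod 1363)
681 = 512 + 128 + 32 + 8 + 1 in binary powers of 2.
So 11^681 ≡ 1118 · 169 · 808 · 1234 · 11 ≡ 872 (mod 1363).
Squaring chain: 872; never reaches −1, so base 11 is a Miller–Rabin witness that 1363 is composite.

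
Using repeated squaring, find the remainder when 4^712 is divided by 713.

78

4^1 ≡ 4 (mod 713)
4^2 ≡ 4^2 = 16 ≡ 16 (mod 713)
4^4 ≡ 16^2 = 256 ≡ 256 (mod 713)
4^8 ≡ 256^2 = 65536 ≡ 653 (mod 713)
4^16 ≡ 653^2 = 426409 ≡ 35 (mod 713)
4^32 ≡ 35^2 = 1225 ≡ 512 (mod 713)
4^64 ≡ 512^2 = 262144 ≡ 473 (mod 713)
4^128 ≡ 473^2 = 223729 ≡ 560 (mod 713)
4^256 ≡ 560^2 = 313600 ≡ 593 (mod 713)
4^512 ≡ 593^2 = 351649 ≡ 140 (mod 713)
712 = 512 + 128 + 64 + 8 in binary powers of 2.
So 4^712 ≡ 140 · 560 · 473 · 653 ≡ 78 (mod 713).
Since 78 ≠ 1, base 4 is a Fermat witness: 713 is composite.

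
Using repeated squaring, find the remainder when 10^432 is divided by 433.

1

10^1 ≡ 10 (mod 433)
10^2 ≡ 10^2 = 100 ≡ 100 (mod 433)
10^4 ≡ 100^2 = 10000 ≡ 41 (mod 433)
10^8 ≡ 41^2 = 1681 ≡ 382 (mod 433)
10^16 ≡ 382^2 = 145924 ≡ 3 (mod 433)
10^32 ≡ 3^2 = 9 ≡ 9 (mod 433)
10^64 ≡ 9^2 = 81 ≡ 81 (mod 433)
10^128 ≡ 81^2 = 6561 ≡ 66 (mod 433)
10^256 ≡ 66^2 = 4356 ≡ 26 (mod 433)
432 = 256 + 128 + 32 + 16 in binary powers of 2.
So 10^432 ≡ 26 · 66 · 9 · 3 ≡ 1 (mod 433).
Since the result is 1, base 10 gives no evidence that 433 is composite.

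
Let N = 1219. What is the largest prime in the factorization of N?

53

1219 = 23 · 53
53 is prime.
So 1219 = 23 · 53; the largest prime factor is 53.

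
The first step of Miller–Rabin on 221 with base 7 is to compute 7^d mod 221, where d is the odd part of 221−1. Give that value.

221 − 1 = 220 = 2^2 · 55, so d = 55.
7^1 ≡ 7 (mod 221)
7^2 ≡ 7^2 = 49 ≡ 49 (mod 221)
7^4 ≡ 49^2 = 2401 ≡ 191 (mod 221)
7^8 ≡ 191^2 = 36481 ≡ 16 (mod 221)
7^16 ≡ 16^2 = 256 ≡ 35 (mod 221)
7^32 ≡ 35^2 = 1225 ≡ 120 (mod 221)
55 = 32 + 16 + 4 + 2 + 1 in binary powers of 2.
So 7^55 ≡ 120 · 35 · 191 · 49 · 7 ≡ 97 (mod 221).
Squaring chain: 97 → 127; never reaches −1, so base 7 is a Miller–Rabin witness that 221 is composite.

97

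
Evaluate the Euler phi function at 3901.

3772

Factor: 3901 = 47 · 83.
φ(3901) = (47−1) · (83−1) = 46 · 82 = 3772.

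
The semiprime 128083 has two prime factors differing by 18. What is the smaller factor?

Since p = q + 18, we have 128083 = q(q + 18), so q² + 18q − 128083 = 0.
Discriminant: 18² + 4·128083 = 324 + 512332 = 512656; √512656 = 716.
q = (−18 + 716)/2 = 349, and p = q + 18 = 367.
Check: 349 · 367 = 128083.

349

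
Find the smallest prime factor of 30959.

83

30959 is odd.
Digit sum 26, not divisible by 3.
Ends in 9: not divisible by 5.
7: 30959 = 7·4422 + 5
11: 30959 = 11·2814 + 5
13: 30959 = 13·2381 + 6
17: 30959 = 17·1821 + 2
19: 30959 = 19·1629 + 8
23: 30959 = 23·1346 + 1
29: 30959 = 29·1067 + 16
31: 30959 = 31·998 + 21
37: 30959 = 37·836 + 27
41: 30959 = 41·755 + 4
43: 30959 = 43·719 + 42
47: 30959 = 47·658 + 33
53: 30959 = 53·584 + 7
59: 30959 = 59·524 + 43
61: 30959 = 61·507 + 32
67: 30959 = 67·462 + 5
71: 30959 = 71·436 + 3
73: 30959 = 73·424 + 7
79: 30959 = 79·391 + 70
83: 30959 = 83·373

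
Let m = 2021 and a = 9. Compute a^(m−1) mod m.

1358

9^1 ≡ 9 (mod 2021)
9^2 ≡ 9^2 = 81 ≡ 81 (mod 2021)
9^4 ≡ 81^2 = 6561 ≡ 498 (mod 2021)
9^8 ≡ 498^2 = 248004 ≡ 1442 (mod 2021)
9^16 ≡ 1442^2 = 2079364 ≡ 1776 (mod 2021)
9^32 ≡ 1776^2 = 3154176 ≡ 1416 (mod 2021)
9^64 ≡ 1416^2 = 2005056 ≡ 224 (mod 2021)
9^128 ≡ 224^2 = 50176 ≡ 1672 (mod 2021)
9^256 ≡ 1672^2 = 2795584 ≡ 541 (mod 2021)
9^512 ≡ 541^2 = 292681 ≡ 1657 (mod 2021)
9^1024 ≡ 1657^2 = 2745649 ≡ 1131 (mod 2021)
2020 = 1024 + 512 + 256 + 128 + 64 + 32 + 4 in binary powers of 2.
So 9^2020 ≡ 1131 · 1657 · 541 · 1672 · 224 · 1416 · 498 ≡ 1358 (mod 2021).
Since 1358 ≠ 1, base 9 is a Fermat witness: 2021 is composite.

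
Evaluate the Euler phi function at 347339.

Factor: 347339 = 19 · 101 · 181.
φ(347339) = (19−1) · (101−1) · (181−1) = 18 · 100 · 180 = 324000.

324000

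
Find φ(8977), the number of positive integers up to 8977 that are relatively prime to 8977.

8740

Factor: 8977 = 47 · 191.
φ(8977) = (47−1) · (191−1) = 46 · 190 = 8740.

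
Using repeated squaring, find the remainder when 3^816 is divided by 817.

3^1 ≡ 3 (mod 817)
3^2 ≡ 3^2 = 9 ≡ 9 (mod 817)
3^4 ≡ 9^2 = 81 ≡ 81 (mod 817)
3^8 ≡ 81^2 = 6561 ≡ 25 (mod 817)
3^16 ≡ 25^2 = 625 ≡ 625 (mod 817)
3^32 ≡ 625^2 = 390625 ≡ 99 (mod 817)
3^64 ≡ 99^2 = 9801 ≡ 814 (mod 817)
3^128 ≡ 814^2 = 662596 ≡ 9 (mod 817)
3^256 ≡ 9^2 = 81 ≡ 81 (mod 817)
3^512 ≡ 81^2 = 6561 ≡ 25 (mod 817)
816 = 512 + 256 + 32 + 16 in binary powers of 2.
So 3^816 ≡ 25 · 81 · 99 · 625 ≡ 121 (mod 817).
Since 121 ≠ 1, base 3 is a Fermat witness: 817 is composite.

121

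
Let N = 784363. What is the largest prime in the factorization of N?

43

784363 = 17 · 46139
46139 = 29 · 1591
1591 = 37 · 43
43 is prime.
So 784363 = 17 · 29 · 37 · 43; the largest prime factor is 43.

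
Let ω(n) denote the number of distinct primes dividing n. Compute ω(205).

2

205 = 5 · 41
205 = 5 · 41, which has 2 distinct prime factors.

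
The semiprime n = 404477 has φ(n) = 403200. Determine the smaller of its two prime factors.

φ(n) = (p−1)(q−1) = n − (p+q) + 1, so p + q = 404477 − 403200 + 1 = 1278.
p and q are the roots of t² − 1278t + 404477 = 0.
Discriminant: 1278² − 4·404477 = 1633284 − 1617908 = 15376; √15376 = 124.
q = (1278 − 124)/2 = 577, p = (1278 + 124)/2 = 701.
Check: 577 · 701 = 404477.

577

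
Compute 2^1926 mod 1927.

1540

2^1 ≡ 2 (mod 1927)
2^2 ≡ 2^2 = 4 ≡ 4 (mod 1927)
2^4 ≡ 4^2 = 16 ≡ 16 (mod 1927)
2^8 ≡ 16^2 = 256 ≡ 256 (mod 1927)
2^16 ≡ 256^2 = 65536 ≡ 18 (mod 1927)
2^32 ≡ 18^2 = 324 ≡ 324 (mod 1927)
2^64 ≡ 324^2 = 104976 ≡ 918 (mod 1927)
2^128 ≡ 918^2 = 842724 ≡ 625 (mod 1927)
2^256 ≡ 625^2 = 390625 ≡ 1371 (mod 1927)
2^512 ≡ 1371^2 = 1879641 ≡ 816 (mod 1927)
2^1024 ≡ 816^2 = 665856 ≡ 1041 (mod 1927)
1926 = 1024 + 512 + 256 + 128 + 4 + 2 in binary powers of 2.
So 2^1926 ≡ 1041 · 816 · 1371 · 625 · 16 · 4 ≡ 1540 (mod 1927).
Since 1540 ≠ 1, base 2 is a Fermat witness: 1927 is composite.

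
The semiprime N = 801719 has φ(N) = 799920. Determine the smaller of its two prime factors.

809

φ(n) = (p−1)(q−1) = n − (p+q) + 1, so p + q = 801719 − 799920 + 1 = 1800.
p and q are the roots of t² − 1800t + 801719 = 0.
Discriminant: 1800² − 4·801719 = 3240000 − 3206876 = 33124; √33124 = 182.
q = (1800 − 182)/2 = 809, p = (1800 + 182)/2 = 991.
Check: 809 · 991 = 801719.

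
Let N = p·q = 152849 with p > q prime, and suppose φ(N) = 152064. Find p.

433

φ(n) = (p−1)(q−1) = n − (p+q) + 1, so p + q = 152849 − 152064 + 1 = 786.
p and q are the roots of t² − 786t + 152849 = 0.
Discriminant: 786² − 4·152849 = 617796 − 611396 = 6400; √6400 = 80.
q = (786 − 80)/2 = 353, p = (786 + 80)/2 = 433.
Check: 353 · 433 = 152849.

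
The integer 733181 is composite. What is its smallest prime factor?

31

733181 is odd.
Digit sum 23, not divisible by 3.
Ends in 1: not divisible by 5.
7: 733181 = 7·104740 + 1
11: 733181 = 11·66652 + 9
13: 733181 = 13·56398 + 7
17: 733181 = 17·43128 + 5
19: 733181 = 19·38588 + 9
23: 733181 = 23·31877 + 10
29: 733181 = 29·25282 + 3
31: 733181 = 31·23651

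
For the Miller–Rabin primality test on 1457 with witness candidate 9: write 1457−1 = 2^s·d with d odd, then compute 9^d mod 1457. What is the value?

1457 − 1 = 1456 = 2^4 · 91, so d = 91.
9^1 ≡ 9 (mod 1457)
9^2 ≡ 9^2 = 81 ≡ 81 (mod 1457)
9^4 ≡ 81^2 = 6561 ≡ 733 (mod 1457)
9^8 ≡ 733^2 = 537289 ≡ 1113 (mod 1457)
9^16 ≡ 1113^2 = 1238769 ≡ 319 (mod 1457)
9^32 ≡ 319^2 = 101761 ≡ 1228 (mod 1457)
9^64 ≡ 1228^2 = 1507984 ≡ 1446 (mod 1457)
91 = 64 + 16 + 8 + 2 + 1 in binary powers of 2.
So 9^91 ≡ 1446 · 319 · 1113 · 81 · 9 ≡ 350 (mod 1457).
Squaring chain: 350 → 112 → 888 → 307; never reaches −1, so base 9 is a Miller–Rabin witness that 1457 is composite.

350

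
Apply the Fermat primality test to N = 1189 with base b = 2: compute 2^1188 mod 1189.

2^1 ≡ 2 (mod 1189)
2^2 ≡ 2^2 = 4 ≡ 4 (mod 1189)
2^4 ≡ 4^2 = 16 ≡ 16 (mod 1189)
2^8 ≡ 16^2 = 256 ≡ 256 (mod 1189)
2^16 ≡ 256^2 = 65536 ≡ 141 (mod 1189)
2^32 ≡ 141^2 = 19881 ≡ 857 (mod 1189)
2^64 ≡ 857^2 = 734449 ≡ 836 (mod 1189)
2^128 ≡ 836^2 = 698896 ≡ 953 (mod 1189)
2^256 ≡ 953^2 = 908209 ≡ 1002 (mod 1189)
2^512 ≡ 1002^2 = 1004004 ≡ 488 (mod 1189)
2^1024 ≡ 488^2 = 238144 ≡ 344 (mod 1189)
1188 = 1024 + 128 + 32 + 4 in binary powers of 2.
So 2^1188 ≡ 344 · 953 · 857 · 16 ≡ 297 (mod 1189).
Since 297 ≠ 1, base 2 is a Fermat witness: 1189 is composite.

297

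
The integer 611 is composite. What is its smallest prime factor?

611 is odd.
Digit sum 8, not divisible by 3.
Ends in 1: not divisible by 5.
7: 611 = 7·87 + 2
11: 611 = 11·55 + 6
13: 611 = 13·47

13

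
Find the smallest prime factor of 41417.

41417 is odd.
Digit sum 17, not divisible by 3.
Ends in 7: not divisible by 5.
7: 41417 = 7·5916 + 5
11: 41417 = 11·3765 + 2
13: 41417 = 13·3185 + 12
17: 41417 = 17·2436 + 5
19: 41417 = 19·2179 + 16
23: 41417 = 23·1800 + 17
29: 41417 = 29·1428 + 5
31: 41417 = 31·1336 + 1
37: 41417 = 37·1119 + 14
41: 41417 = 41·1010 + 7
43: 41417 = 43·963 + 8
47: 41417 = 47·881 + 10
53: 41417 = 53·781 + 24
59: 41417 = 59·701 + 58
61: 41417 = 61·678 + 59
67: 41417 = 67·618 + 11
71: 41417 = 71·583 + 24
73: 41417 = 73·567 + 26
79: 41417 = 79·524 + 21
83: 41417 = 83·499

83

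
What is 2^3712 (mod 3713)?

1076

2^1 ≡ 2 (mod 3713)
2^2 ≡ 2^2 = 4 ≡ 4 (mod 3713)
2^4 ≡ 4^2 = 16 ≡ 16 (mod 3713)
2^8 ≡ 16^2 = 256 ≡ 256 (mod 3713)
2^16 ≡ 256^2 = 65536 ≡ 2415 (mod 3713)
2^32 ≡ 2415^2 = 5832225 ≡ 2815 (mod 3713)
2^64 ≡ 2815^2 = 7924225 ≡ 683 (mod 3713)
2^128 ≡ 683^2 = 466489 ≡ 2364 (mod 3713)
2^256 ≡ 2364^2 = 5588496 ≡ 431 (mod 3713)
2^512 ≡ 431^2 = 185761 ≡ 111 (mod 3713)
2^1024 ≡ 111^2 = 12321 ≡ 1182 (mod 3713)
2^2048 ≡ 1182^2 = 1397124 ≡ 1036 (mod 3713)
3712 = 2048 + 1024 + 512 + 128 in binary powers of 2.
So 2^3712 ≡ 1036 · 1182 · 111 · 2364 ≡ 1076 (mod 3713).
Since 1076 ≠ 1, base 2 is a Fermat witness: 3713 is composite.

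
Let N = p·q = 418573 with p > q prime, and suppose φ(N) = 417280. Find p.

φ(n) = (p−1)(q−1) = n − (p+q) + 1, so p + q = 418573 − 417280 + 1 = 1294.
p and q are the roots of t² − 1294t + 418573 = 0.
Discriminant: 1294² − 4·418573 = 1674436 − 1674292 = 144; √144 = 12.
q = (1294 − 12)/2 = 641, p = (1294 + 12)/2 = 653.
Check: 641 · 653 = 418573.

653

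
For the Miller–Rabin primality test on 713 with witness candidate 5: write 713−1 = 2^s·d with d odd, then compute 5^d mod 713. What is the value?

304

713 − 1 = 712 = 2^3 · 89, so d = 89.
5^1 ≡ 5 (mod 713)
5^2 ≡ 5^2 = 25 ≡ 25 (mod 713)
5^4 ≡ 25^2 = 625 ≡ 625 (mod 713)
5^8 ≡ 625^2 = 390625 ≡ 614 (mod 713)
5^16 ≡ 614^2 = 376996 ≡ 532 (mod 713)
5^32 ≡ 532^2 = 283024 ≡ 676 (mod 713)
5^64 ≡ 676^2 = 456976 ≡ 656 (mod 713)
89 = 64 + 16 + 8 + 1 in binary powers of 2.
So 5^89 ≡ 656 · 532 · 614 · 5 ≡ 304 (mod 713).
Squaring chain: 304 → 439 → 211; never reaches −1, so base 5 is a Miller–Rabin witness that 713 is composite.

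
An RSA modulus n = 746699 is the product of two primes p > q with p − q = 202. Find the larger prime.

971

Since p = q + 202, we have 746699 = q(q + 202), so q² + 202q − 746699 = 0.
Discriminant: 202² + 4·746699 = 40804 + 2986796 = 3027600; √3027600 = 1740.
q = (−202 + 1740)/2 = 769, and p = q + 202 = 971.
Check: 769 · 971 = 746699.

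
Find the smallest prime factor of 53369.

83

53369 is odd.
Digit sum 26, not divisible by 3.
Ends in 9: not divisible by 5.
7: 53369 = 7·7624 + 1
11: 53369 = 11·4851 + 8
13: 53369 = 13·4105 + 4
17: 53369 = 17·3139 + 6
19: 53369 = 19·2808 + 17
23: 53369 = 23·2320 + 9
29: 53369 = 29·1840 + 9
31: 53369 = 31·1721 + 18
37: 53369 = 37·1442 + 15
41: 53369 = 41·1301 + 28
43: 53369 = 43·1241 + 6
47: 53369 = 47·1135 + 24
53: 53369 = 53·1006 + 51
59: 53369 = 59·904 + 33
61: 53369 = 61·874 + 55
67: 53369 = 67·796 + 37
71: 53369 = 71·751 + 48
73: 53369 = 73·731 + 6
79: 53369 = 79·675 + 44
83: 53369 = 83·643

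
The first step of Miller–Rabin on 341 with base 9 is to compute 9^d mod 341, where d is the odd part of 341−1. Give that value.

67

341 − 1 = 340 = 2^2 · 85, so d = 85.
9^1 ≡ 9 (mod 341)
9^2 ≡ 9^2 = 81 ≡ 81 (mod 341)
9^4 ≡ 81^2 = 6561 ≡ 82 (mod 341)
9^8 ≡ 82^2 = 6724 ≡ 245 (mod 341)
9^16 ≡ 245^2 = 60025 ≡ 9 (mod 341)
9^32 ≡ 9^2 = 81 ≡ 81 (mod 341)
9^64 ≡ 81^2 = 6561 ≡ 82 (mod 341)
85 = 64 + 16 + 4 + 1 in binary powers of 2.
So 9^85 ≡ 82 · 9 · 82 · 9 ≡ 67 (mod 341).
Squaring chain: 67 → 56; never reaches −1, so base 9 is a Miller–Rabin witness that 341 is composite.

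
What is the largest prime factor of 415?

83

415 = 5 · 83
83 is prime.
So 415 = 5 · 83; the largest prime factor is 83.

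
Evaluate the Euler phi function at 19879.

19584

Factor: 19879 = 103 · 193.
φ(19879) = (103−1) · (193−1) = 102 · 192 = 19584.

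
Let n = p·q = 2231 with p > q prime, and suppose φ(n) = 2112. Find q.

φ(n) = (p−1)(q−1) = n − (p+q) + 1, so p + q = 2231 − 2112 + 1 = 120.
p and q are the roots of t² − 120t + 2231 = 0.
Discriminant: 120² − 4·2231 = 14400 − 8924 = 5476; √5476 = 74.
q = (120 − 74)/2 = 23, p = (120 + 74)/2 = 97.
Check: 23 · 97 = 2231.

23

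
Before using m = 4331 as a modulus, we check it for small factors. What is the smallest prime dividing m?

4331 is odd.
Digit sum 11, not divisible by 3.
Ends in 1: not divisible by 5.
7: 4331 = 7·618 + 5
11: 4331 = 11·393 + 8
13: 4331 = 13·333 + 2
17: 4331 = 17·254 + 13
19: 4331 = 19·227 + 18
23: 4331 = 23·188 + 7
29: 4331 = 29·149 + 10
31: 4331 = 31·139 + 22
37: 4331 = 37·117 + 2
41: 4331 = 41·105 + 26
43: 4331 = 43·100 + 31
47: 4331 = 47·92 + 7
53: 4331 = 53·81 + 38
59: 4331 = 59·73 + 24
61: 4331 = 61·71

61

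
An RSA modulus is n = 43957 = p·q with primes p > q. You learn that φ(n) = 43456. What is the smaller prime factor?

φ(n) = (p−1)(q−1) = n − (p+q) + 1, so p + q = 43957 − 43456 + 1 = 502.
p and q are the roots of t² − 502t + 43957 = 0.
Discriminant: 502² − 4·43957 = 252004 − 175828 = 76176; √76176 = 276.
q = (502 − 276)/2 = 113, p = (502 + 276)/2 = 389.
Check: 113 · 389 = 43957.

113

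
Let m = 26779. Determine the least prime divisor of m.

61

26779 is odd.
Digit sum 31, not divisible by 3.
Ends in 9: not divisible by 5.
7: 26779 = 7·3825 + 4
11: 26779 = 11·2434 + 5
13: 26779 = 13·2059 + 12
17: 26779 = 17·1575 + 4
19: 26779 = 19·1409 + 8
23: 26779 = 23·1164 + 7
29: 26779 = 29·923 + 12
31: 26779 = 31·863 + 26
37: 26779 = 37·723 + 28
41: 26779 = 41·653 + 6
43: 26779 = 43·622 + 33
47: 26779 = 47·569 + 36
53: 26779 = 53·505 + 14
59: 26779 = 59·453 + 52
61: 26779 = 61·439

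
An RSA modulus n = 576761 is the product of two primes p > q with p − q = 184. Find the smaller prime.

Since p = q + 184, we have 576761 = q(q + 184), so q² + 184q − 576761 = 0.
Discriminant: 184² + 4·576761 = 33856 + 2307044 = 2340900; √2340900 = 1530.
q = (−184 + 1530)/2 = 673, and p = q + 184 = 857.
Check: 673 · 857 = 576761.

673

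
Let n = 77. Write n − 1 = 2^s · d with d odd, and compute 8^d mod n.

29

77 − 1 = 76 = 2^2 · 19, so d = 19.
8^1 ≡ 8 (mod 77)
8^2 ≡ 8^2 = 64 ≡ 64 (mod 77)
8^4 ≡ 64^2 = 4096 ≡ 15 (mod 77)
8^8 ≡ 15^2 = 225 ≡ 71 (mod 77)
8^16 ≡ 71^2 = 5041 ≡ 36 (mod 77)
19 = 16 + 2 + 1 in binary powers of 2.
So 8^19 ≡ 36 · 64 · 8 ≡ 29 (mod 77).
Squaring chain: 29 → 71; never reaches −1, so base 8 is a Miller–Rabin witness that 77 is composite.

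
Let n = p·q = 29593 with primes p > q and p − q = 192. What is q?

Since p = q + 192, we have 29593 = q(q + 192), so q² + 192q − 29593 = 0.
Discriminant: 192² + 4·29593 = 36864 + 118372 = 155236; √155236 = 394.
q = (−192 + 394)/2 = 101, and p = q + 192 = 293.
Check: 101 · 293 = 29593.

101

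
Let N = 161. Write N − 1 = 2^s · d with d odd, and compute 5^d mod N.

66

161 − 1 = 160 = 2^5 · 5, so d = 5.
5^1 ≡ 5 (mod 161)
5^2 ≡ 5^2 = 25 ≡ 25 (mod 161)
5^4 ≡ 25^2 = 625 ≡ 142 (mod 161)
5 = 4 + 1 in binary powers of 2.
So 5^5 ≡ 142 · 5 ≡ 66 (mod 161).
Squaring chain: 66 → 9 → 81 → 121 → 151; never reaches −1, so base 5 is a Miller–Rabin witness that 161 is composite.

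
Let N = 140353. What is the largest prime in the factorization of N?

140353 = 19 · 7387
7387 = 83 · 89
89 is prime.
So 140353 = 19 · 83 · 89; the largest prime factor is 89.

89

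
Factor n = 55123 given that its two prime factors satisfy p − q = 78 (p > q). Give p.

Since p = q + 78, we have 55123 = q(q + 78), so q² + 78q − 55123 = 0.
Discriminant: 78² + 4·55123 = 6084 + 220492 = 226576; √226576 = 476.
q = (−78 + 476)/2 = 199, and p = q + 78 = 277.
Check: 199 · 277 = 55123.

277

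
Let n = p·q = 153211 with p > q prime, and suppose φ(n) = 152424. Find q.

φ(n) = (p−1)(q−1) = n − (p+q) + 1, so p + q = 153211 − 152424 + 1 = 788.
p and q are the roots of t² − 788t + 153211 = 0.
Discriminant: 788² − 4·153211 = 620944 − 612844 = 8100; √8100 = 90.
q = (788 − 90)/2 = 349, p = (788 + 90)/2 = 439.
Check: 349 · 439 = 153211.

349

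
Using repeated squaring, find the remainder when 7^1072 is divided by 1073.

7^1 ≡ 7 (mod 1073)
7^2 ≡ 7^2 = 49 ≡ 49 (mod 1073)
7^4 ≡ 49^2 = 2401 ≡ 255 (mod 1073)
7^8 ≡ 255^2 = 65025 ≡ 645 (mod 1073)
7^16 ≡ 645^2 = 416025 ≡ 774 (mod 1073)
7^32 ≡ 774^2 = 599076 ≡ 342 (mod 1073)
7^64 ≡ 342^2 = 116964 ≡ 7 (mod 1073)
7^128 ≡ 7^2 = 49 ≡ 49 (mod 1073)
7^256 ≡ 49^2 = 2401 ≡ 255 (mod 1073)
7^512 ≡ 255^2 = 65025 ≡ 645 (mod 1073)
7^1024 ≡ 645^2 = 416025 ≡ 774 (mod 1073)
1072 = 1024 + 32 + 16 in binary powers of 2.
So 7^1072 ≡ 774 · 342 · 774 ≡ 7 (mod 1073).
Since 7 ≠ 1, base 7 is a Fermat witness: 1073 is composite.

7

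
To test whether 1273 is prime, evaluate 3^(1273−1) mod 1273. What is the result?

828

3^1 ≡ 3 (mod 1273)
3^2 ≡ 3^2 = 9 ≡ 9 (mod 1273)
3^4 ≡ 9^2 = 81 ≡ 81 (mod 1273)
3^8 ≡ 81^2 = 6561 ≡ 196 (mod 1273)
3^16 ≡ 196^2 = 38416 ≡ 226 (mod 1273)
3^32 ≡ 226^2 = 51076 ≡ 156 (mod 1273)
3^64 ≡ 156^2 = 24336 ≡ 149 (mod 1273)
3^128 ≡ 149^2 = 22201 ≡ 560 (mod 1273)
3^256 ≡ 560^2 = 313600 ≡ 442 (mod 1273)
3^512 ≡ 442^2 = 195364 ≡ 595 (mod 1273)
3^1024 ≡ 595^2 = 354025 ≡ 131 (mod 1273)
1272 = 1024 + 128 + 64 + 32 + 16 + 8 in binary powers of 2.
So 3^1272 ≡ 131 · 560 · 149 · 156 · 226 · 196 ≡ 828 (mod 1273).
Since 828 ≠ 1, base 3 is a Fermat witness: 1273 is composite.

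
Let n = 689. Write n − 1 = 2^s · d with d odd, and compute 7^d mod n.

689 − 1 = 688 = 2^4 · 43, so d = 43.
7^1 ≡ 7 (mod 689)
7^2 ≡ 7^2 = 49 ≡ 49 (mod 689)
7^4 ≡ 49^2 = 2401 ≡ 334 (mod 689)
7^8 ≡ 334^2 = 111556 ≡ 627 (mod 689)
7^16 ≡ 627^2 = 393129 ≡ 399 (mod 689)
7^32 ≡ 399^2 = 159201 ≡ 42 (mod 689)
43 = 32 + 8 + 2 + 1 in binary powers of 2.
So 7^43 ≡ 42 · 627 · 49 · 7 ≡ 461 (mod 689).
Squaring chain: 461 → 309 → 399 → 42; never reaches −1, so base 7 is a Miller–Rabin witness that 689 is composite.

461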